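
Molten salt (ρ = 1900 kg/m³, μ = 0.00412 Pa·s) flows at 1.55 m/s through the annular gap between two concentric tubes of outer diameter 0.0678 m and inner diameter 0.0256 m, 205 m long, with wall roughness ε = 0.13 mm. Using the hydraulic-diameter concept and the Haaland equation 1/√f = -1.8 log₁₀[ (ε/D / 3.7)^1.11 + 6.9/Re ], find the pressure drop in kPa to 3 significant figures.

ΔP ≈ 331 kPa

Hydraulic diameter D_h = 4A/P = D_o - D_i = 0.0678 - 0.0256 = 0.0422 m.
Re = ρVD_h/μ = 1900·1.55·0.0422/0.00412 = 3.016e+04.
ε/D_h = 0.00013/0.0422 = 0.00308; Haaland gives 1/√f = -1.8 log₁₀[0.000382+0.000229] = 5.786, so f = 0.02987.
ΔP = f(L/D_h)(ρV²/2) = 0.02987·205/0.0422·2282 = 3.312e+05 Pa.
ΔP = 331 kPa.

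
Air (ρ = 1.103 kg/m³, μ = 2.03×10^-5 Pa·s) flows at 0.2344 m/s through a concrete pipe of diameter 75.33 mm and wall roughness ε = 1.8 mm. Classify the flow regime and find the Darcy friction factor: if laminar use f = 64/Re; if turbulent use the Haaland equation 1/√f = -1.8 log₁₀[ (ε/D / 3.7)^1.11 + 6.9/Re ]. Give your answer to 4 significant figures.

f ≈ 0.06671

Re = ρVD/μ = 1.103·0.2344·0.07533/2.03e-05 = 959.4.
Re < 2300 → laminar, so f = 64/Re = 0.06671 (roughness is irrelevant in laminar flow).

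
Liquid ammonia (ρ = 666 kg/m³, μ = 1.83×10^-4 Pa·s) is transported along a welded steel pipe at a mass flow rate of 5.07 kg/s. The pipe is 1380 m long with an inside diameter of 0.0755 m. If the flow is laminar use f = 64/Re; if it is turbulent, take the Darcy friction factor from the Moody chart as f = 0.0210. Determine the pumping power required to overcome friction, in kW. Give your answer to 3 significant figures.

P ≈ 2.81 kW

A = πD²/4 = π(0.0755)²/4 = 0.004477 m²; mean velocity V = ṁ/(ρA) = 5.07/(666 · 0.004477) = 1.7 m/s.
Reynolds number Re = ρVD/μ = 666 · 1.7 · 0.0755 / 0.000183 = 4.672e+05.
Re > 4000 → turbulent; use the Moody-chart value f = 0.0210.
Darcy-Weisbach: ΔP = f(L/D)(ρV²/2) = 0.021·(1380/0.0755)·(666·1.7²/2) = 0.021·1.828e+04·962.8 = 3.696e+05 Pa.
Q = ṁ/ρ = 5.07/666 = 0.007613 m³/s.
Pumping power P = QΔP = 0.007613·3.696e+05 = 2813 W = 2.81 kW.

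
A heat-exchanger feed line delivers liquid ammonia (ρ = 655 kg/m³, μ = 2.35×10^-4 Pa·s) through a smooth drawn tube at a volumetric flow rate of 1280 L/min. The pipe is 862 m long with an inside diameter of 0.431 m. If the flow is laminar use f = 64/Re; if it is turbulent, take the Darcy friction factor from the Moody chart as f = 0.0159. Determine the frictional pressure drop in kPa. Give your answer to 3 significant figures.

ΔP ≈ 0.223 kPa

Q = 1280 L/min = 1280/60000 = 0.02133 m³/s.
Cross-sectional area A = πD²/4 = π(0.431)²/4 = 0.1459 m²; mean velocity V = Q/A = 0.02133/0.1459 = 0.1462 m/s.
Reynolds number Re = ρVD/μ = 655 · 0.1462 · 0.431 / 0.000235 = 1.757e+05.
Re > 4000 → turbulent; use the Moody-chart value f = 0.0159.
Darcy-Weisbach: ΔP = f(L/D)(ρV²/2) = 0.0159·(862/0.431)·(655·0.1462²/2) = 0.0159·2000·7.002 = 222.7 Pa.
ΔP = 222.7 Pa = 0.223 kPa.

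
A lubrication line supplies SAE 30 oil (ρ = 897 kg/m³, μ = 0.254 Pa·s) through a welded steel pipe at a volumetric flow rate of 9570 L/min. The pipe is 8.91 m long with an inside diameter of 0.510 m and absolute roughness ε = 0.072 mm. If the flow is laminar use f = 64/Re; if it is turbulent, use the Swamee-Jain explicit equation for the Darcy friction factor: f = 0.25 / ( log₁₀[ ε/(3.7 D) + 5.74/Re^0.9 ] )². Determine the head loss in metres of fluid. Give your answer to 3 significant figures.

h_f ≈ 0.0247 m

Q = 9570 L/min = 9570/60000 = 0.1595 m³/s.
Cross-sectional area A = πD²/4 = π(0.51)²/4 = 0.2043 m²; mean velocity V = Q/A = 0.1595/0.2043 = 0.7808 m/s.
Reynolds number Re = ρVD/μ = 897 · 0.7808 · 0.51 / 0.254 = 1406.
Re < 2300 → laminar flow, so f = 64/Re = 64/1406 = 0.04551 (the turbulent correlation is not needed).
Darcy-Weisbach: ΔP = f(L/D)(ρV²/2) = 0.04551·(8.91/0.51)·(897·0.7808²/2) = 0.04551·17.47·273.4 = 217.4 Pa.
Head loss h_f = ΔP/(ρg) = 217.4/(897·9.81) = 0.0247 m.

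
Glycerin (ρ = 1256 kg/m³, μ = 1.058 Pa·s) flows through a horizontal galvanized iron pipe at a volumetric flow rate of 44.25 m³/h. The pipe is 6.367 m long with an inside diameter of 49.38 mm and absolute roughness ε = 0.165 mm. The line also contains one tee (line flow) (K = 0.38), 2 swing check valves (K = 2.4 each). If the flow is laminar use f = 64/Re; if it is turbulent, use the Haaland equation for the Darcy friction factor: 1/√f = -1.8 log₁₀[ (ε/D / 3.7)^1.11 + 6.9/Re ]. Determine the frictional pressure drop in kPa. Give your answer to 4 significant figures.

ΔP ≈ 701.4 kPa

Q = 44.25 m³/h = 44.25/3600 = 0.01229 m³/s.
Cross-sectional area A = πD²/4 = π(0.04938)²/4 = 0.001915 m²; mean velocity V = Q/A = 0.01229/0.001915 = 6.418 m/s.
Reynolds number Re = ρVD/μ = 1256 · 6.418 · 0.04938 / 1.06 = 376.2.
Re < 2300 → laminar flow, so f = 64/Re = 64/376.2 = 0.1701 (the turbulent correlation is not needed).
Total minor-loss coefficient ΣK = 1·0.38 + 2·2.4 = 5.18.
ΔP = [f·L/D + ΣK]·(ρV²/2) = [0.1701·6.367/0.04938 + 5.18]·(1256·6.418²/2) = [21.93 + 5.18]·2.587e+04 = 7.014e+05 Pa.
ΔP = 7.014e+05 Pa = 701.4 kPa.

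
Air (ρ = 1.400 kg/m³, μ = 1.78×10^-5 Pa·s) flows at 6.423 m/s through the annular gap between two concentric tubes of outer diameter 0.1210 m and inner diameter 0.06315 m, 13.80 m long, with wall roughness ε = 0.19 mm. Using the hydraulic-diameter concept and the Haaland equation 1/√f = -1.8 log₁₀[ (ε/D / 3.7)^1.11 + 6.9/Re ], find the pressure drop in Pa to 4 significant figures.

Hydraulic diameter D_h = 4A/P = D_o - D_i = 0.121 - 0.06315 = 0.05785 m.
Re = ρVD_h/μ = 1.4·6.423·0.05785/1.78e-05 = 2.922e+04.
ε/D_h = 0.00019/0.05785 = 0.00328; Haaland gives 1/√f = -1.8 log₁₀[0.00041+0.000236] = 5.742, so f = 0.03033.
ΔP = f(L/D_h)(ρV²/2) = 0.03033·13.8/0.05785·28.88 = 209 Pa.

ΔP ≈ 209.0 Pa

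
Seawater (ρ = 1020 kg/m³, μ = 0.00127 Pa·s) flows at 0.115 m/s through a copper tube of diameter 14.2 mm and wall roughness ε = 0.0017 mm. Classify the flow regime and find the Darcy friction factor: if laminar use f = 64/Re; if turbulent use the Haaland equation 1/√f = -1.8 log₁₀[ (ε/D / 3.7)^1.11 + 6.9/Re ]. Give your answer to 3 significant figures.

Re = ρVD/μ = 1020·0.115·0.0142/0.00127 = 1312.
Re < 2300 → laminar, so f = 64/Re = 0.0488 (roughness is irrelevant in laminar flow).

f ≈ 0.0488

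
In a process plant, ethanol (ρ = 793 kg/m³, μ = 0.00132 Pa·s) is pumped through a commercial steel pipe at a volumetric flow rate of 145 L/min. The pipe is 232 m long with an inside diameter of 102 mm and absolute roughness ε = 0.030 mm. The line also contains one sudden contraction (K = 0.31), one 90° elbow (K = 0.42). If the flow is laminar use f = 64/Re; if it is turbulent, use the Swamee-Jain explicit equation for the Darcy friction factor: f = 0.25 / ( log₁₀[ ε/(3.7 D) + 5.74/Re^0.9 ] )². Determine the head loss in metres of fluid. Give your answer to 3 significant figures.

h_f ≈ 0.279 m

Q = 145 L/min = 145/60000 = 0.002417 m³/s.
Cross-sectional area A = πD²/4 = π(0.102)²/4 = 0.008171 m²; mean velocity V = Q/A = 0.002417/0.008171 = 0.2958 m/s.
Reynolds number Re = ρVD/μ = 793 · 0.2958 · 0.102 / 0.00132 = 1.812e+04.
Re > 4000 → turbulent. Relative roughness ε/D = 3e-05/0.102 = 0.000294. Swamee-Jain: f = 0.25/(log₁₀[0.000294/3.7 + 5.74/1.812e+04^0.9])² = 0.25/(log₁₀[7.95e-05 + 0.000844])² = 0.25/(-3.034)² = 0.02715.
Total minor-loss coefficient ΣK = 1·0.31 + 1·0.42 = 0.73.
ΔP = [f·L/D + ΣK]·(ρV²/2) = [0.02715·232/0.102 + 0.73]·(793·0.2958²/2) = [61.76 + 0.73]·34.68 = 2167 Pa.
Head loss h_f = ΔP/(ρg) = 2167/(793·9.81) = 0.279 m.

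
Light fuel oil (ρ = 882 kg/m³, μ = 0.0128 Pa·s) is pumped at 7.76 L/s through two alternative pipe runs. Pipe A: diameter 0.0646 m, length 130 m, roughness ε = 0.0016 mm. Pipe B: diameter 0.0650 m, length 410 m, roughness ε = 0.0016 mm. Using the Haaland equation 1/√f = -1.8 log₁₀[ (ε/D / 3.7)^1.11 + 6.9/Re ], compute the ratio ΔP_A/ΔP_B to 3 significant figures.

Pipe A: V = Q/A = 0.00776/0.003278 = 2.368 m/s; Re = 1.054e+04; ε/D = 2.48e-05; Haaland → f = 0.03047; ΔP_A = f(L/D)(ρV²/2) = 1.516e+05 Pa.
Pipe B: V = Q/A = 0.00776/0.003318 = 2.339 m/s; Re = 1.047e+04; ε/D = 2.46e-05; Haaland → f = 0.03052; ΔP_B = f(L/D)(ρV²/2) = 4.643e+05 Pa.
ΔP_A/ΔP_B = 1.516e+05/4.643e+05 = 0.326.

ΔP_A/ΔP_B ≈ 0.326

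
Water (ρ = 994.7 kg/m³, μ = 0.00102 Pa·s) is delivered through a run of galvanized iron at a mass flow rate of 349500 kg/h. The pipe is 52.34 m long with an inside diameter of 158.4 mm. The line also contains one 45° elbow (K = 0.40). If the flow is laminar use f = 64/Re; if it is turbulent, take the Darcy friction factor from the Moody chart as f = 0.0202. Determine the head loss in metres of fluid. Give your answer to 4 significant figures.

ṁ = 349500 kg/h = 349500/3600 = 97.08 kg/s.
A = πD²/4 = π(0.1584)²/4 = 0.01971 m²; mean velocity V = ṁ/(ρA) = 97.08/(994.7 · 0.01971) = 4.953 m/s.
Reynolds number Re = ρVD/μ = 994.7 · 4.953 · 0.1584 / 0.00102 = 7.651e+05.
Re > 4000 → turbulent; use the Moody-chart value f = 0.0202.
Total minor-loss coefficient ΣK = 1·0.4 = 0.4.
ΔP = [f·L/D + ΣK]·(ρV²/2) = [0.0202·52.34/0.1584 + 0.4]·(994.7·4.953²/2) = [6.675 + 0.4]·1.22e+04 = 8.631e+04 Pa.
Head loss h_f = ΔP/(ρg) = 8.631e+04/(994.7·9.81) = 8.845 m.

h_f ≈ 8.845 m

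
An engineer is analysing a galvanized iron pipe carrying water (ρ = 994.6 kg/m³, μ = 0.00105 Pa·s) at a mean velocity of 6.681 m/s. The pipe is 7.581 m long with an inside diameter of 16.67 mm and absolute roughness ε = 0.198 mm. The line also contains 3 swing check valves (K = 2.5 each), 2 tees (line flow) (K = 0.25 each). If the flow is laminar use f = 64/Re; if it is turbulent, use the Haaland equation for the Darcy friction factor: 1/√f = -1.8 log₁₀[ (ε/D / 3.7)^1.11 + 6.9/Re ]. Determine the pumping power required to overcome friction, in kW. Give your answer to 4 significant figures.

P ≈ 0.8591 kW

Reynolds number Re = ρVD/μ = 994.6 · 6.681 · 0.01667 / 0.00105 = 1.055e+05.
Re > 4000 → turbulent. Relative roughness ε/D = 0.000198/0.01667 = 0.0119. Haaland: 1/√f = -1.8 log₁₀[(0.0119/3.7)^1.11 + 6.9/1.055e+05] = -1.8 log₁₀[0.00171 + 6.54e-05] = 4.953, so f = 0.04077.
Total minor-loss coefficient ΣK = 3·2.5 + 2·0.25 = 8.
ΔP = [f·L/D + ΣK]·(ρV²/2) = [0.04077·7.581/0.01667 + 8]·(994.6·6.681²/2) = [18.54 + 8]·2.22e+04 = 5.891e+05 Pa.
Q = V·A = 6.681·0.0002183 = 0.001458 m³/s.
Pumping power P = QΔP = 0.001458·5.891e+05 = 859.05 W = 0.8591 kW.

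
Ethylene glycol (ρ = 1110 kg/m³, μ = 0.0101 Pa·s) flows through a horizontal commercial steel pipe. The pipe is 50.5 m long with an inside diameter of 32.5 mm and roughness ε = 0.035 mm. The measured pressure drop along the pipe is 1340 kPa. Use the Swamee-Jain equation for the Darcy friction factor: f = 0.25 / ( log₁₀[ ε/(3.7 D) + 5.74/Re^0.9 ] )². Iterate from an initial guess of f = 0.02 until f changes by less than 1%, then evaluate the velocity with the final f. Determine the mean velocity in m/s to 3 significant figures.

V ≈ 7.62 m/s

Rearranging Darcy-Weisbach: V = √(2·ΔP·D/(f·L·ρ)). With ε/D = 3.5e-05/0.0325 = 0.00108, iterate starting from f = 0.02:
  f = 0.02 → V = √(2·1.34e+06·0.0325/(0.02·50.5·1110)) = 8.814 m/s; Re = ρVD/μ = 3.148e+04; f → 0.02611
  f = 0.02611 → V = 7.714 m/s; Re = 2.755e+04; f → 0.02669
  f = 0.02669 → V = 7.63 m/s; Re = 2.725e+04; f → 0.02674
Converged (Δf/f < 1%). With the final f = 0.02674: V = √(2·1.34e+06·0.0325/(0.02674·50.5·1110)) = 7.623 m/s.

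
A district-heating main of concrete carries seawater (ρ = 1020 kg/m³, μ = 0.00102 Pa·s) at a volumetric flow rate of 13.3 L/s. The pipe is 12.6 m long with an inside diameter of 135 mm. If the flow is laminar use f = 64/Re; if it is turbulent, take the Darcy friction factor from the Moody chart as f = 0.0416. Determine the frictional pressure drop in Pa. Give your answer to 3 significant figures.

ΔP ≈ 1710 Pa

Q = 13.3 L/s = 13.3/1000 = 0.0133 m³/s.
Cross-sectional area A = πD²/4 = π(0.135)²/4 = 0.01431 m²; mean velocity V = Q/A = 0.0133/0.01431 = 0.9292 m/s.
Reynolds number Re = ρVD/μ = 1020 · 0.9292 · 0.135 / 0.00102 = 1.254e+05.
Re > 4000 → turbulent; use the Moody-chart value f = 0.0416.
Darcy-Weisbach: ΔP = f(L/D)(ρV²/2) = 0.0416·(12.6/0.135)·(1020·0.9292²/2) = 0.0416·93.33·440.3 = 1710 Pa.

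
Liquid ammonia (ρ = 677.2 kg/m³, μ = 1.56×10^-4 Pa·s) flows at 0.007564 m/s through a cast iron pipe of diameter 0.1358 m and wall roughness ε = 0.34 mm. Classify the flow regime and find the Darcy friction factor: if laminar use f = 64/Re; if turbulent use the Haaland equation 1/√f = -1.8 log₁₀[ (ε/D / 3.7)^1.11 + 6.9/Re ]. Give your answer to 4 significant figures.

Re = ρVD/μ = 677.2·0.007564·0.1358/0.000156 = 4459.
Re > 4000 → turbulent. ε/D = 0.00034/0.1358 = 0.0025; Haaland: 1/√f = -1.8 log₁₀[0.000303 + 0.00155] = 4.919, so f = 0.04133.

f ≈ 0.04133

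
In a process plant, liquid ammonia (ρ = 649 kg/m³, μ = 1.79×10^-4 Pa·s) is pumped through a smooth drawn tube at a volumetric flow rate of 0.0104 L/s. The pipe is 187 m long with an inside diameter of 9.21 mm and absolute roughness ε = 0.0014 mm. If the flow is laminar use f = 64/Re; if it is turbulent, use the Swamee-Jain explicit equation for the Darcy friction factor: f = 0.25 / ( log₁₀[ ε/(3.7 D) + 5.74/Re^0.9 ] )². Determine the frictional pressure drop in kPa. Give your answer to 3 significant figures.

Q = 0.0104 L/s = 0.0104/1000 = 1.04e-05 m³/s.
Cross-sectional area A = πD²/4 = π(0.00921)²/4 = 6.662e-05 m²; mean velocity V = Q/A = 1.04e-05/6.662e-05 = 0.1561 m/s.
Reynolds number Re = ρVD/μ = 649 · 0.1561 · 0.00921 / 0.000179 = 5213.
Re > 4000 → turbulent. Relative roughness ε/D = 1.4e-06/0.00921 = 0.000152. Swamee-Jain: f = 0.25/(log₁₀[0.000152/3.7 + 5.74/5213^0.9])² = 0.25/(log₁₀[4.11e-05 + 0.00259])² = 0.25/(-2.58)² = 0.03757.
Darcy-Weisbach: ΔP = f(L/D)(ρV²/2) = 0.03757·(187/0.00921)·(649·0.1561²/2) = 0.03757·2.03e+04·7.908 = 6032 Pa.
ΔP = 6032 Pa = 6.03 kPa.

ΔP ≈ 6.03 kPa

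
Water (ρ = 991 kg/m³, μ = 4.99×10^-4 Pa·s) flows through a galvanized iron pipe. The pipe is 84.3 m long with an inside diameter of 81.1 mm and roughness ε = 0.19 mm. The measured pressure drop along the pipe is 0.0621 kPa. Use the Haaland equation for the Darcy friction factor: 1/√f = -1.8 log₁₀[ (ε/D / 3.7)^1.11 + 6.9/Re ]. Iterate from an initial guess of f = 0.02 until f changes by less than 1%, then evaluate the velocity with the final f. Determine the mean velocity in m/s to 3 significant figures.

V ≈ 0.0593 m/s

Rearranging Darcy-Weisbach: V = √(2·ΔP·D/(f·L·ρ)). With ε/D = 0.00019/0.0811 = 0.00234, iterate starting from f = 0.02:
  f = 0.02 → V = √(2·62.1·0.0811/(0.02·84.3·991)) = 0.07764 m/s; Re = ρVD/μ = 1.251e+04; f → 0.03255
  f = 0.03255 → V = 0.06086 m/s; Re = 9802; f → 0.03415
  f = 0.03415 → V = 0.05942 m/s; Re = 9570; f → 0.03432
Converged (Δf/f < 1%). With the final f = 0.03432: V = √(2·62.1·0.0811/(0.03432·84.3·991)) = 0.05927 m/s.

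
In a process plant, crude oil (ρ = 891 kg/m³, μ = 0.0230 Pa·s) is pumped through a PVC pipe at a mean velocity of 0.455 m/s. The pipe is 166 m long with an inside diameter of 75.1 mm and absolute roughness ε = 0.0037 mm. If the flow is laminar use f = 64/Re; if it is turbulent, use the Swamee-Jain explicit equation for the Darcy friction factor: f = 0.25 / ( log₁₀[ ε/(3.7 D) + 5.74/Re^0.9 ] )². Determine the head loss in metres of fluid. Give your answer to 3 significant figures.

Reynolds number Re = ρVD/μ = 891 · 0.455 · 0.0751 / 0.023 = 1324.
Re < 2300 → laminar flow, so f = 64/Re = 64/1324 = 0.04835 (the turbulent correlation is not needed).
Darcy-Weisbach: ΔP = f(L/D)(ρV²/2) = 0.04835·(166/0.0751)·(891·0.455²/2) = 0.04835·2210·92.23 = 9856 Pa.
Head loss h_f = ΔP/(ρg) = 9856/(891·9.81) = 1.13 m.

h_f ≈ 1.13 m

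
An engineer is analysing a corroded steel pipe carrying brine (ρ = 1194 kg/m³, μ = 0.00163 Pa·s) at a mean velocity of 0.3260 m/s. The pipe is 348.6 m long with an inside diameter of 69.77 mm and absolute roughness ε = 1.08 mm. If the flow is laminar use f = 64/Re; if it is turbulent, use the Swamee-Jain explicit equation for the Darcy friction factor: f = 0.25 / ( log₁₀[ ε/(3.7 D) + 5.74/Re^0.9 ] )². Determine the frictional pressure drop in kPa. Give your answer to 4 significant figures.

Reynolds number Re = ρVD/μ = 1194 · 0.326 · 0.06977 / 0.00163 = 1.666e+04.
Re > 4000 → turbulent. Relative roughness ε/D = 0.00108/0.06977 = 0.0155. Swamee-Jain: f = 0.25/(log₁₀[0.0155/3.7 + 5.74/1.666e+04^0.9])² = 0.25/(log₁₀[0.00418 + 0.000911])² = 0.25/(-2.293)² = 0.04755.
Darcy-Weisbach: ΔP = f(L/D)(ρV²/2) = 0.04755·(348.6/0.06977)·(1194·0.326²/2) = 0.04755·4996·63.45 = 1.507e+04 Pa.
ΔP = 1.507e+04 Pa = 15.07 kPa.

ΔP ≈ 15.07 kPa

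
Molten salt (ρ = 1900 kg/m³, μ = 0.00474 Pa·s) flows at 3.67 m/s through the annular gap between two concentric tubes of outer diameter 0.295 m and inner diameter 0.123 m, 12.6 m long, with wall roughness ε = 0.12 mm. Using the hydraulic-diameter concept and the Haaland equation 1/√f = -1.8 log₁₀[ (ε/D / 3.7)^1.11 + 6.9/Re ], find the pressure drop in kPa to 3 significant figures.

ΔP ≈ 18.1 kPa

Hydraulic diameter D_h = 4A/P = D_o - D_i = 0.295 - 0.123 = 0.172 m.
Re = ρVD_h/μ = 1900·3.67·0.172/0.00474 = 2.53e+05.
ε/D_h = 0.00012/0.172 = 0.000698; Haaland gives 1/√f = -1.8 log₁₀[7.34e-05+2.73e-05] = 7.195, so f = 0.01932.
ΔP = f(L/D_h)(ρV²/2) = 0.01932·12.6/0.172·1.28e+04 = 1.811e+04 Pa.
ΔP = 18.1 kPa.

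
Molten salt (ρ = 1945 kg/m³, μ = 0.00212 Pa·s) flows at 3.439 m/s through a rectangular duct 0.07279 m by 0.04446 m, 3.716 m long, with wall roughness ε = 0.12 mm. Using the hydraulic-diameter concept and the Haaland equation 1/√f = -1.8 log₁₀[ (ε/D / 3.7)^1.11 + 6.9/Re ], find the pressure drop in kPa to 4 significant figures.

ΔP ≈ 19.24 kPa

Hydraulic diameter D_h = 4A/P = 4·(0.07279·0.04446)/(2·(0.07279+0.04446)) = 0.01294/0.2345 = 0.0552 m.
Re = ρVD_h/μ = 1945·3.439·0.0552/0.00212 = 1.742e+05.
ε/D_h = 0.00012/0.0552 = 0.00217; Haaland gives 1/√f = -1.8 log₁₀[0.000259+3.96e-05] = 6.344, so f = 0.02484.
ΔP = f(L/D_h)(ρV²/2) = 0.02484·3.716/0.0552·1.15e+04 = 1.924e+04 Pa.
ΔP = 19.24 kPa.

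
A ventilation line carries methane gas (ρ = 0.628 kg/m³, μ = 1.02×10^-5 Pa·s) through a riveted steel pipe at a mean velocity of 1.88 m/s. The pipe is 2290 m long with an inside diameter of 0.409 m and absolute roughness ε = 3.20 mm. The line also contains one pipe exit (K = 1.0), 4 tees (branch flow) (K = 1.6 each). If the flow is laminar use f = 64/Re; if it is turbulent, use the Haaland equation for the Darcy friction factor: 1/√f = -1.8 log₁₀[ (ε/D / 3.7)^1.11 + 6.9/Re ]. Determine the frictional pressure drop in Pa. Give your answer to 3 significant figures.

ΔP ≈ 234 Pa

Reynolds number Re = ρVD/μ = 0.628 · 1.88 · 0.409 / 1.02e-05 = 4.734e+04.
Re > 4000 → turbulent. Relative roughness ε/D = 0.0032/0.409 = 0.00782. Haaland: 1/√f = -1.8 log₁₀[(0.00782/3.7)^1.11 + 6.9/4.734e+04] = -1.8 log₁₀[0.00107 + 0.000146] = 5.245, so f = 0.03635.
Total minor-loss coefficient ΣK = 1·1 + 4·1.6 = 7.4.
ΔP = [f·L/D + ΣK]·(ρV²/2) = [0.03635·2290/0.409 + 7.4]·(0.628·1.88²/2) = [203.5 + 7.4]·1.11 = 234.1 Pa.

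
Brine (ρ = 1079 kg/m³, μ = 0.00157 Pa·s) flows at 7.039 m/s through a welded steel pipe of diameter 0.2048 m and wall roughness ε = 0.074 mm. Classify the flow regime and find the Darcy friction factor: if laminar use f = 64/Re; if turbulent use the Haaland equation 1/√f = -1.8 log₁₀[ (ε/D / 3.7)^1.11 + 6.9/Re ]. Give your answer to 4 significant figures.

f ≈ 0.01614

Re = ρVD/μ = 1079·7.039·0.2048/0.00157 = 9.907e+05.
Re > 4000 → turbulent. ε/D = 7.4e-05/0.2048 = 0.000361; Haaland: 1/√f = -1.8 log₁₀[3.54e-05 + 6.96e-06] = 7.872, so f = 0.01614.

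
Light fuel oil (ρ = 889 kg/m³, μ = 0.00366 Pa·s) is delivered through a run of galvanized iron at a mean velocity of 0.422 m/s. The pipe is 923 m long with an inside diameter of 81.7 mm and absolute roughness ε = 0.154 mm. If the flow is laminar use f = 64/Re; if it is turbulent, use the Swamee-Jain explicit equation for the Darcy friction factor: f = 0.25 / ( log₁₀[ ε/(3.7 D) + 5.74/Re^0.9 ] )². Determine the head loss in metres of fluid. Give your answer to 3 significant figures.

h_f ≈ 3.63 m

Reynolds number Re = ρVD/μ = 889 · 0.422 · 0.0817 / 0.00366 = 8374.
Re > 4000 → turbulent. Relative roughness ε/D = 0.000154/0.0817 = 0.00188. Swamee-Jain: f = 0.25/(log₁₀[0.00188/3.7 + 5.74/8374^0.9])² = 0.25/(log₁₀[0.000509 + 0.00169])² = 0.25/(-2.657)² = 0.0354.
Darcy-Weisbach: ΔP = f(L/D)(ρV²/2) = 0.0354·(923/0.0817)·(889·0.422²/2) = 0.0354·1.13e+04·79.16 = 3.166e+04 Pa.
Head loss h_f = ΔP/(ρg) = 3.166e+04/(889·9.81) = 3.63 m.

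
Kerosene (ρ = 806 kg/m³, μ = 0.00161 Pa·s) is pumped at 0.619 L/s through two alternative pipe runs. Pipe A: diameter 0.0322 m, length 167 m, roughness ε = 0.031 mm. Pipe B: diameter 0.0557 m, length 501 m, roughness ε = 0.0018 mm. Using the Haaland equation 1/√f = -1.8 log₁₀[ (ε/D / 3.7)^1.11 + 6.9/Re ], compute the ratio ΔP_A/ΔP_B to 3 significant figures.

ΔP_A/ΔP_B ≈ 4.64

Pipe A: V = Q/A = 0.000619/0.0008143 = 0.7601 m/s; Re = 1.225e+04; ε/D = 0.000963; Haaland → f = 0.03061; ΔP_A = f(L/D)(ρV²/2) = 3.697e+04 Pa.
Pipe B: V = Q/A = 0.000619/0.002437 = 0.254 m/s; Re = 7084; ε/D = 3.23e-05; Haaland → f = 0.03406; ΔP_B = f(L/D)(ρV²/2) = 7967 Pa.
ΔP_A/ΔP_B = 3.697e+04/7967 = 4.64.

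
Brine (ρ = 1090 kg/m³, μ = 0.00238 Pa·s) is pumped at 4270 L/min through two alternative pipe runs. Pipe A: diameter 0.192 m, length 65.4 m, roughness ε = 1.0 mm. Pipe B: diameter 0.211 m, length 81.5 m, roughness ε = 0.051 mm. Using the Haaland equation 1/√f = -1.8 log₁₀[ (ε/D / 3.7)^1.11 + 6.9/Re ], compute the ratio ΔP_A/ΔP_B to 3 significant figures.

Pipe A: V = Q/A = 0.07117/0.02895 = 2.458 m/s; Re = 2.161e+05; ε/D = 0.00521; Haaland → f = 0.0312; ΔP_A = f(L/D)(ρV²/2) = 3.499e+04 Pa.
Pipe B: V = Q/A = 0.07117/0.03497 = 2.035 m/s; Re = 1.967e+05; ε/D = 0.000242; Haaland → f = 0.01718; ΔP_B = f(L/D)(ρV²/2) = 1.498e+04 Pa.
ΔP_A/ΔP_B = 3.499e+04/1.498e+04 = 2.34.

ΔP_A/ΔP_B ≈ 2.34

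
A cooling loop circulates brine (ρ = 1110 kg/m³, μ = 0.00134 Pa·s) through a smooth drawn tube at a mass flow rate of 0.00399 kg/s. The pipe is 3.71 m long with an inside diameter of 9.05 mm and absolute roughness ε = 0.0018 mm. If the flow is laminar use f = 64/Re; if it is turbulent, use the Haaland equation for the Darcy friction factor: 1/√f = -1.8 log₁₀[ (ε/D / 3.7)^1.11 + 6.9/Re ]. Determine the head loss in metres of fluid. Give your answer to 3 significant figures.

h_f ≈ 0.00997 m

A = πD²/4 = π(0.00905)²/4 = 6.433e-05 m²; mean velocity V = ṁ/(ρA) = 0.00399/(1110 · 6.433e-05) = 0.05588 m/s.
Reynolds number Re = ρVD/μ = 1110 · 0.05588 · 0.00905 / 0.00134 = 418.9.
Re < 2300 → laminar flow, so f = 64/Re = 64/418.9 = 0.1528 (the turbulent correlation is not needed).
Darcy-Weisbach: ΔP = f(L/D)(ρV²/2) = 0.1528·(3.71/0.00905)·(1110·0.05588²/2) = 0.1528·409.9·1.733 = 108.5 Pa.
Head loss h_f = ΔP/(ρg) = 108.5/(1110·9.81) = 0.00997 m.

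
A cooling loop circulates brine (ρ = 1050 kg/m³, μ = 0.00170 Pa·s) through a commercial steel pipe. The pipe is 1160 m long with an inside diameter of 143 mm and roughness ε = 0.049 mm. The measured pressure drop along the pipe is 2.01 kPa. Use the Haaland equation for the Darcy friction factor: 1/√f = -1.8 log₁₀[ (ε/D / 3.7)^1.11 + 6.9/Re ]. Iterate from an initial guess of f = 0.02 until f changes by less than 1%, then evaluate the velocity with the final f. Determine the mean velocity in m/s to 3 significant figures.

Rearranging Darcy-Weisbach: V = √(2·ΔP·D/(f·L·ρ)). With ε/D = 4.9e-05/0.143 = 0.000343, iterate starting from f = 0.02:
  f = 0.02 → V = √(2·2010·0.143/(0.02·1160·1050)) = 0.1536 m/s; Re = ρVD/μ = 1.357e+04; f → 0.02893
  f = 0.02893 → V = 0.1277 m/s; Re = 1.128e+04; f → 0.03032
  f = 0.03032 → V = 0.1248 m/s; Re = 1.102e+04; f → 0.03051
Converged (Δf/f < 1%). With the final f = 0.03051: V = √(2·2010·0.143/(0.03051·1160·1050)) = 0.1244 m/s.

V ≈ 0.124 m/s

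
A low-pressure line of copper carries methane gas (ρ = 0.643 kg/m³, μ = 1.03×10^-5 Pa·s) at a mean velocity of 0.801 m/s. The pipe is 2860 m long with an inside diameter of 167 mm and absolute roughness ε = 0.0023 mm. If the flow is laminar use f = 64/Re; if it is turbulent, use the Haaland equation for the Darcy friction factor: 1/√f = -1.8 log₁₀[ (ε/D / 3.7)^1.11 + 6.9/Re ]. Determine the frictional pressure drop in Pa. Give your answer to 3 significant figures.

ΔP ≈ 115 Pa

Reynolds number Re = ρVD/μ = 0.643 · 0.801 · 0.167 / 1.03e-05 = 8351.
Re > 4000 → turbulent. Relative roughness ε/D = 2.3e-06/0.167 = 1.38e-05. Haaland: 1/√f = -1.8 log₁₀[(1.38e-05/3.7)^1.11 + 6.9/8351] = -1.8 log₁₀[9.41e-07 + 0.000826] = 5.548, so f = 0.03248.
Darcy-Weisbach: ΔP = f(L/D)(ρV²/2) = 0.03248·(2860/0.167)·(0.643·0.801²/2) = 0.03248·1.713e+04·0.2063 = 114.8 Pa.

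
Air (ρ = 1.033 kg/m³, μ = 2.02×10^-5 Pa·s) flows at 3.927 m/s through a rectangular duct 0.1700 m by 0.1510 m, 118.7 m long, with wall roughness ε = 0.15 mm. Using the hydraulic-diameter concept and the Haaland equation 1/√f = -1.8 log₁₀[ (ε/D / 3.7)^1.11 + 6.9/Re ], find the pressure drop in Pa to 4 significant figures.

ΔP ≈ 149.0 Pa

Hydraulic diameter D_h = 4A/P = 4·(0.17·0.151)/(2·(0.17+0.151)) = 0.1027/0.642 = 0.1599 m.
Re = ρVD_h/μ = 1.033·3.927·0.1599/2.02e-05 = 3.212e+04.
ε/D_h = 0.00015/0.1599 = 0.000938; Haaland gives 1/√f = -1.8 log₁₀[0.000102+0.000215] = 6.299, so f = 0.02521.
ΔP = f(L/D_h)(ρV²/2) = 0.02521·118.7/0.1599·7.965 = 149 Pa.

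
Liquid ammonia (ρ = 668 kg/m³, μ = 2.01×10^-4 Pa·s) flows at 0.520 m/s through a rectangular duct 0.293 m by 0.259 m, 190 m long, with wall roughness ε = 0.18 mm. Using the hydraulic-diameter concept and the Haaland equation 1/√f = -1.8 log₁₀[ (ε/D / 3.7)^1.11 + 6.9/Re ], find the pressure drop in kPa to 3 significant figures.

ΔP ≈ 1.16 kPa

Hydraulic diameter D_h = 4A/P = 4·(0.293·0.259)/(2·(0.293+0.259)) = 0.3035/1.104 = 0.275 m.
Re = ρVD_h/μ = 668·0.52·0.275/0.000201 = 4.752e+05.
ε/D_h = 0.00018/0.275 = 0.000655; Haaland gives 1/√f = -1.8 log₁₀[6.84e-05+1.45e-05] = 7.346, so f = 0.01853.
ΔP = f(L/D_h)(ρV²/2) = 0.01853·190/0.275·90.31 = 1156 Pa.
ΔP = 1.16 kPa.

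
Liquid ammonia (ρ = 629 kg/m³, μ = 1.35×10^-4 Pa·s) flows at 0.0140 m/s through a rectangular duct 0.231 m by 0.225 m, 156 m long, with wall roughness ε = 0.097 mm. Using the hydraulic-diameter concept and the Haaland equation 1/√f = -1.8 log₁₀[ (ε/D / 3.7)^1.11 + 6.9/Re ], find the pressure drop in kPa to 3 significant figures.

Hydraulic diameter D_h = 4A/P = 4·(0.231·0.225)/(2·(0.231+0.225)) = 0.2079/0.912 = 0.228 m.
Re = ρVD_h/μ = 629·0.014·0.228/0.000135 = 1.487e+04.
ε/D_h = 9.7e-05/0.228 = 0.000426; Haaland gives 1/√f = -1.8 log₁₀[4.24e-05+0.000464] = 5.932, so f = 0.02842.
ΔP = f(L/D_h)(ρV²/2) = 0.02842·156/0.228·0.06164 = 1.199 Pa.
ΔP = 0.00120 kPa.

ΔP ≈ 0.00120 kPa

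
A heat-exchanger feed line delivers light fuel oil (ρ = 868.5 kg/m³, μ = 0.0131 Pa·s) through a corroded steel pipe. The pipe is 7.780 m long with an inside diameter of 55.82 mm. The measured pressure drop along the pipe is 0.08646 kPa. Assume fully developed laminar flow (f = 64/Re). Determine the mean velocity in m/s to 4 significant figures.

For laminar flow, f = 64/Re with Re = ρVD/μ, so Darcy-Weisbach reduces to ΔP = 32μLV/D². Solving for V: V = ΔP·D²/(32μL) = 86.46·(0.05582)²/(32·0.0131·7.78) = 0.0826 m/s.
Check: Re = ρVD/μ = 868.5·0.0826·0.05582/0.0131 = 305.7 < 2300, so the laminar assumption holds.

V ≈ 0.08260 m/s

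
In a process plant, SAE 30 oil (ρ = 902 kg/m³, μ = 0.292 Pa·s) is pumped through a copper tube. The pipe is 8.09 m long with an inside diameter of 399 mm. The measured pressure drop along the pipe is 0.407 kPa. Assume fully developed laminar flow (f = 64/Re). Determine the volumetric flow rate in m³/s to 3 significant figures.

Q ≈ 0.107 m³/s

For laminar flow, f = 64/Re with Re = ρVD/μ, so Darcy-Weisbach reduces to ΔP = 32μLV/D². Solving for V: V = ΔP·D²/(32μL) = 407·(0.399)²/(32·0.292·8.09) = 0.8572 m/s.
Check: Re = ρVD/μ = 902·0.8572·0.399/0.292 = 1056 < 2300, so the laminar assumption holds.
Q = V·A = 0.8572·(π/4·0.399²) = 0.1072 m³/s = 0.107 m³/s.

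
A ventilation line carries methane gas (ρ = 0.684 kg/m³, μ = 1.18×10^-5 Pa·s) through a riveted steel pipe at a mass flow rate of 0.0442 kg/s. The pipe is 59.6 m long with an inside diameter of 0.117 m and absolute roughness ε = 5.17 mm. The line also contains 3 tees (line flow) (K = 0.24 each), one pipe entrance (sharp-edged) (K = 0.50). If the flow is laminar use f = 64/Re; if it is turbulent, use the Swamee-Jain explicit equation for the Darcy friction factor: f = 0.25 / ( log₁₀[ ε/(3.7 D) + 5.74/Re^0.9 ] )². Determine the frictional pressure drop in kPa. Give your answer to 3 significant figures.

ΔP ≈ 0.447 kPa

A = πD²/4 = π(0.117)²/4 = 0.01075 m²; mean velocity V = ṁ/(ρA) = 0.0442/(0.684 · 0.01075) = 6.01 m/s.
Reynolds number Re = ρVD/μ = 0.684 · 6.01 · 0.117 / 1.18e-05 = 4.076e+04.
Re > 4000 → turbulent. Relative roughness ε/D = 0.00517/0.117 = 0.0442. Swamee-Jain: f = 0.25/(log₁₀[0.0442/3.7 + 5.74/4.076e+04^0.9])² = 0.25/(log₁₀[0.0119 + 0.000407])² = 0.25/(-1.908)² = 0.06865.
Total minor-loss coefficient ΣK = 3·0.24 + 1·0.5 = 1.22.
ΔP = [f·L/D + ΣK]·(ρV²/2) = [0.06865·59.6/0.117 + 1.22]·(0.684·6.01²/2) = [34.97 + 1.22]·12.35 = 447.1 Pa.
ΔP = 447.1 Pa = 0.447 kPa.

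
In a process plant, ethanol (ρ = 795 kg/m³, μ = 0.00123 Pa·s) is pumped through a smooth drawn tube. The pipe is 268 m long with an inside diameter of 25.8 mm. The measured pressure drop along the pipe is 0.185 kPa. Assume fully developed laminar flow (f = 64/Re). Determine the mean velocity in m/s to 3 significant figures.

V ≈ 0.0117 m/s

For laminar flow, f = 64/Re with Re = ρVD/μ, so Darcy-Weisbach reduces to ΔP = 32μLV/D². Solving for V: V = ΔP·D²/(32μL) = 185·(0.0258)²/(32·0.00123·268) = 0.01167 m/s.
Check: Re = ρVD/μ = 795·0.01167·0.0258/0.00123 = 194.7 < 2300, so the laminar assumption holds.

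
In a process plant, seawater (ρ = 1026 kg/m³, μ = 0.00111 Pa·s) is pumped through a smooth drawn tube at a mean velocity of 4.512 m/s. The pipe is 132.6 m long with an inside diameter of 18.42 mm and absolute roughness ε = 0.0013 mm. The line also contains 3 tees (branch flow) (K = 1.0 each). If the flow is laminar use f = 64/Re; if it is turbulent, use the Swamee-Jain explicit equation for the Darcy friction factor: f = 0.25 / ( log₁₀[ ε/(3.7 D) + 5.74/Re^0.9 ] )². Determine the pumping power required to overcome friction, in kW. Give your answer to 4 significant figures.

P ≈ 1.778 kW

Reynolds number Re = ρVD/μ = 1026 · 4.512 · 0.01842 / 0.00111 = 7.682e+04.
Re > 4000 → turbulent. Relative roughness ε/D = 1.3e-06/0.01842 = 7.06e-05. Swamee-Jain: f = 0.25/(log₁₀[7.06e-05/3.7 + 5.74/7.682e+04^0.9])² = 0.25/(log₁₀[1.91e-05 + 0.00023])² = 0.25/(-3.603)² = 0.01925.
Total minor-loss coefficient ΣK = 3·1 = 3.
ΔP = [f·L/D + ΣK]·(ρV²/2) = [0.01925·132.6/0.01842 + 3]·(1026·4.512²/2) = [138.6 + 3]·1.044e+04 = 1.479e+06 Pa.
Q = V·A = 4.512·0.0002665 = 0.001202 m³/s.
Pumping power P = QΔP = 0.001202·1.479e+06 = 1778.1 W = 1.778 kW.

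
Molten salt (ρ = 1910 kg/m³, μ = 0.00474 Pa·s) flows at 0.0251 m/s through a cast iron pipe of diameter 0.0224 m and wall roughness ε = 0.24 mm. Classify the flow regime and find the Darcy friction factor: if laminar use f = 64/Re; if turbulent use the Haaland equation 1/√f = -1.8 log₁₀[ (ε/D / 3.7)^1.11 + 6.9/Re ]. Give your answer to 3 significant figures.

Re = ρVD/μ = 1910·0.0251·0.0224/0.00474 = 226.6.
Re < 2300 → laminar, so f = 64/Re = 0.2825 (roughness is irrelevant in laminar flow).

f ≈ 0.282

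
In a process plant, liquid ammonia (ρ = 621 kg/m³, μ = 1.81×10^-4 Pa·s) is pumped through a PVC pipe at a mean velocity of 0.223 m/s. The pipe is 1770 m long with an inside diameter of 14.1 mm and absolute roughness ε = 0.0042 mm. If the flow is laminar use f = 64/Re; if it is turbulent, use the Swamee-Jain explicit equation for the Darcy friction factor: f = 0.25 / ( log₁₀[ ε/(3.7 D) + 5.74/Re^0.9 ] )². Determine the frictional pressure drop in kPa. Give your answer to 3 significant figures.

ΔP ≈ 59.8 kPa

Reynolds number Re = ρVD/μ = 621 · 0.223 · 0.0141 / 0.000181 = 1.079e+04.
Re > 4000 → turbulent. Relative roughness ε/D = 4.2e-06/0.0141 = 0.000298. Swamee-Jain: f = 0.25/(log₁₀[0.000298/3.7 + 5.74/1.079e+04^0.9])² = 0.25/(log₁₀[8.05e-05 + 0.00135])² = 0.25/(-2.846)² = 0.03088.
Darcy-Weisbach: ΔP = f(L/D)(ρV²/2) = 0.03088·(1770/0.0141)·(621·0.223²/2) = 0.03088·1.255e+05·15.44 = 5.985e+04 Pa.
ΔP = 5.985e+04 Pa = 59.8 kPa.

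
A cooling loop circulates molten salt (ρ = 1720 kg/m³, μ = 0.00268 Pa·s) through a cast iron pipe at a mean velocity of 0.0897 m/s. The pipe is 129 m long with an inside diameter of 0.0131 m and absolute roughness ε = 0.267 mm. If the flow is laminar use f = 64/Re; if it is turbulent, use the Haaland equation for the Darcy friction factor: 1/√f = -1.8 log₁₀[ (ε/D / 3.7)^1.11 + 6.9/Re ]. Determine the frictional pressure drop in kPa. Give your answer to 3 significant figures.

ΔP ≈ 5.78 kPa

Reynolds number Re = ρVD/μ = 1720 · 0.0897 · 0.0131 / 0.00268 = 754.1.
Re < 2300 → laminar flow, so f = 64/Re = 64/754.1 = 0.08486 (the turbulent correlation is not needed).
Darcy-Weisbach: ΔP = f(L/D)(ρV²/2) = 0.08486·(129/0.0131)·(1720·0.0897²/2) = 0.08486·9847·6.92 = 5783 Pa.
ΔP = 5783 Pa = 5.78 kPa.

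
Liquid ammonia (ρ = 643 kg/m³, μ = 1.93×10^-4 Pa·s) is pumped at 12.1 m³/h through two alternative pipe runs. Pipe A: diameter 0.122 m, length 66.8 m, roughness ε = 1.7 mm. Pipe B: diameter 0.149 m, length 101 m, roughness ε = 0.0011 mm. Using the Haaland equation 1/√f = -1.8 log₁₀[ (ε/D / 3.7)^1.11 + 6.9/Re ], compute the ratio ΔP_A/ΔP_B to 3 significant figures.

ΔP_A/ΔP_B ≈ 4.29

Pipe A: V = Q/A = 0.003361/0.01169 = 0.2875 m/s; Re = 1.169e+05; ε/D = 0.0139; Haaland → f = 0.04302; ΔP_A = f(L/D)(ρV²/2) = 626.1 Pa.
Pipe B: V = Q/A = 0.003361/0.01744 = 0.1928 m/s; Re = 9.569e+04; ε/D = 7.38e-06; Haaland → f = 0.01801; ΔP_B = f(L/D)(ρV²/2) = 145.9 Pa.
ΔP_A/ΔP_B = 626.1/145.9 = 4.29.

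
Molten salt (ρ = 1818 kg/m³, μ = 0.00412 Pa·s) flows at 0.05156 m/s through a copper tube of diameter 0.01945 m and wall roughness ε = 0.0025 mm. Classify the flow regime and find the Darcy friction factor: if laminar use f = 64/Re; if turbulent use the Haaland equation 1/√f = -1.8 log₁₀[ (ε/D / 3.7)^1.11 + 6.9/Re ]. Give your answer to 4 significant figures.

f ≈ 0.1446

Re = ρVD/μ = 1818·0.05156·0.01945/0.00412 = 442.5.
Re < 2300 → laminar, so f = 64/Re = 0.1446 (roughness is irrelevant in laminar flow).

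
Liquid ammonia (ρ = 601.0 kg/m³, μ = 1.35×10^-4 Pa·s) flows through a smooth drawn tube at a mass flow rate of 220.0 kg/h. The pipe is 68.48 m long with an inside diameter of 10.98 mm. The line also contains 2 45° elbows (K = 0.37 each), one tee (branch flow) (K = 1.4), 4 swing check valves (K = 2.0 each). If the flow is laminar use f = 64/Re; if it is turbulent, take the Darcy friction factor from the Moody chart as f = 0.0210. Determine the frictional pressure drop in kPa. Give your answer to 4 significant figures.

ΔP ≈ 48.90 kPa

ṁ = 220.0 kg/h = 220.0/3600 = 0.06111 kg/s.
A = πD²/4 = π(0.01098)²/4 = 9.469e-05 m²; mean velocity V = ṁ/(ρA) = 0.06111/(601 · 9.469e-05) = 1.074 m/s.
Reynolds number Re = ρVD/μ = 601 · 1.074 · 0.01098 / 0.000135 = 5.249e+04.
Re > 4000 → turbulent; use the Moody-chart value f = 0.0210.
Total minor-loss coefficient ΣK = 2·0.37 + 1·1.4 + 4·2 = 10.1.
ΔP = [f·L/D + ΣK]·(ρV²/2) = [0.021·68.48/0.01098 + 10.1]·(601·1.074²/2) = [131 + 10.1]·346.5 = 4.89e+04 Pa.
ΔP = 4.89e+04 Pa = 48.90 kPa.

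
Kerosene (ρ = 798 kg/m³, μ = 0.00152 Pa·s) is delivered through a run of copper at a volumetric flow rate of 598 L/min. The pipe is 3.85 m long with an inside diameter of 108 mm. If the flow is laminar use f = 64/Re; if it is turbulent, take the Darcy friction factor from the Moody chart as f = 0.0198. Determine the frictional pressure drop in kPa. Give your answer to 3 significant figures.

ΔP ≈ 0.333 kPa

Q = 598 L/min = 598/60000 = 0.009967 m³/s.
Cross-sectional area A = πD²/4 = π(0.108)²/4 = 0.009161 m²; mean velocity V = Q/A = 0.009967/0.009161 = 1.088 m/s.
Reynolds number Re = ρVD/μ = 798 · 1.088 · 0.108 / 0.00152 = 6.169e+04.
Re > 4000 → turbulent; use the Moody-chart value f = 0.0198.
Darcy-Weisbach: ΔP = f(L/D)(ρV²/2) = 0.0198·(3.85/0.108)·(798·1.088²/2) = 0.0198·35.65·472.3 = 333.3 Pa.
ΔP = 333.3 Pa = 0.333 kPa.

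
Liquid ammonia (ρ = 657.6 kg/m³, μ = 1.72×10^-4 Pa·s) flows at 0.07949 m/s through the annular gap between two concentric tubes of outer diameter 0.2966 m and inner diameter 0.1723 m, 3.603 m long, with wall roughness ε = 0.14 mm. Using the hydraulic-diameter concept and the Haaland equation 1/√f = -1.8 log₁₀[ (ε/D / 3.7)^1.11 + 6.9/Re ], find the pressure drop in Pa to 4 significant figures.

ΔP ≈ 1.507 Pa

Hydraulic diameter D_h = 4A/P = D_o - D_i = 0.2966 - 0.1723 = 0.1243 m.
Re = ρVD_h/μ = 657.6·0.07949·0.1243/0.000172 = 3.778e+04.
ε/D_h = 0.00014/0.1243 = 0.00113; Haaland gives 1/√f = -1.8 log₁₀[0.000125+0.000183] = 6.322, so f = 0.02502.
ΔP = f(L/D_h)(ρV²/2) = 0.02502·3.603/0.1243·2.078 = 1.507 Pa.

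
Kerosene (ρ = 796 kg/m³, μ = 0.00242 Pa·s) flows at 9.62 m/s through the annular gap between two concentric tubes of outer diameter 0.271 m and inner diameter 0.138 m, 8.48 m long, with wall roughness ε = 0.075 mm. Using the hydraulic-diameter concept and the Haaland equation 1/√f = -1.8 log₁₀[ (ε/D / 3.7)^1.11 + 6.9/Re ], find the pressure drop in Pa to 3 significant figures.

ΔP ≈ 42500 Pa

Hydraulic diameter D_h = 4A/P = D_o - D_i = 0.271 - 0.138 = 0.133 m.
Re = ρVD_h/μ = 796·9.62·0.133/0.00242 = 4.208e+05.
ε/D_h = 7.5e-05/0.133 = 0.000564; Haaland gives 1/√f = -1.8 log₁₀[5.8e-05+1.64e-05] = 7.432, so f = 0.01811.
ΔP = f(L/D_h)(ρV²/2) = 0.01811·8.48/0.133·3.683e+04 = 4.252e+04 Pa.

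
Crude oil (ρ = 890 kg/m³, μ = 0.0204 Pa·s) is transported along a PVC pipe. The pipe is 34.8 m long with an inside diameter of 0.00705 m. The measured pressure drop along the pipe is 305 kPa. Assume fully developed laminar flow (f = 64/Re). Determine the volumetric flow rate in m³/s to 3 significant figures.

For laminar flow, f = 64/Re with Re = ρVD/μ, so Darcy-Weisbach reduces to ΔP = 32μLV/D². Solving for V: V = ΔP·D²/(32μL) = 3.05e+05·(0.00705)²/(32·0.0204·34.8) = 0.6673 m/s.
Check: Re = ρVD/μ = 890·0.6673·0.00705/0.0204 = 205.2 < 2300, so the laminar assumption holds.
Q = V·A = 0.6673·(π/4·0.00705²) = 2.605e-05 m³/s = 2.60×10^-5 m³/s.

Q ≈ 2.60×10^-5 m³/s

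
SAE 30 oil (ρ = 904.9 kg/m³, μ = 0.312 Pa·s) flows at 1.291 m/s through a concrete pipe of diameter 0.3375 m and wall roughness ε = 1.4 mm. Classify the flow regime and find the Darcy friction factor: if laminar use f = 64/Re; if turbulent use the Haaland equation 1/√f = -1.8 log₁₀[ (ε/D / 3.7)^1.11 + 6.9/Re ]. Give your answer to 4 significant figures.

Re = ρVD/μ = 904.9·1.291·0.3375/0.312 = 1264.
Re < 2300 → laminar, so f = 64/Re = 0.05064 (roughness is irrelevant in laminar flow).

f ≈ 0.05064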